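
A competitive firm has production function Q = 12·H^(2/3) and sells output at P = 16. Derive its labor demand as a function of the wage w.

MP_H = (2/3)·12·H^(-1/3) = 8·H^(-1/3).
Setting P·MP_H = w: 128·H^(-1/3) = w.
Solving for H: H^(-1/3) = w/128, so H = (128/w)^(3).

H(w) = 2097152/w³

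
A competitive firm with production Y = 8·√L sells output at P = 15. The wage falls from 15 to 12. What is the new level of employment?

L* = 25

From P·MP_L = w with MP_L = 4·L^(-1/2), the labor demand is L(w) = (60/w)^(2).
At w = 15: L = 16. At w = 12: L = 25.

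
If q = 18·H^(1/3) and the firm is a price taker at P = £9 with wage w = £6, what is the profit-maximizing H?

H* = 27

MP_H = (1/3)·18·H^(-2/3) = 6·H^(-2/3).
Profit maximization for a price taker requires P·MP_H = w: 9·6·H^(-2/3) = 6.
So H^(-2/3) = 1/9, which gives H = 27.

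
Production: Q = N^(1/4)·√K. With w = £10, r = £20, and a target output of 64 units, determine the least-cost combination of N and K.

Cost minimization requires the marginal rate of technical substitution to equal the input-price ratio: MP_N/MP_K = w/r.
Here MP_N/MP_K = (1/4)·(K/N)/(1/2) = 0.5·(K/N). Setting this equal to 10/20 = 0.5 gives K = N.
Substituting into Q = 64: N^(1/4)·(N)^(1/2) = 64.
Solving, N = 256 and K = 256.

N* = 256, K* = 256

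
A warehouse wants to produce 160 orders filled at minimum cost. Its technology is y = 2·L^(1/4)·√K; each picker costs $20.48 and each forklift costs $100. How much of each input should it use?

Cost minimization requires the marginal rate of technical substitution to equal the input-price ratio: MP_L/MP_K = w/r.
Here MP_L/MP_K = (1/4)·(K/L)/(1/2) = 0.5·(K/L). Setting this equal to 20.48/100 = 0.2048 gives K = 0.4096L.
Substituting into y = 160: 2·L^(1/4)·(0.4096L)^(1/2) = 160.
Solving, L = 625 and K = 256.

L* = 625, K* = 256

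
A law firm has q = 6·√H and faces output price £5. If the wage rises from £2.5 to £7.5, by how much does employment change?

ΔH = -32

From P·MP_H = w with MP_H = 3·H^(-1/2), the labor demand is H(w) = (15/w)^(2).
At w = 2.5: H = 36. At w = 7.5: H = 4.
ΔH = 4 − 36 = -32.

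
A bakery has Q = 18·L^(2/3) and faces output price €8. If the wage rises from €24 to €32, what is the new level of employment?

From P·MP_L = w with MP_L = 12·L^(-1/3), the labor demand is L(w) = (96/w)^(3).
At w = 24: L = 64. At w = 32: L = 27.

L* = 27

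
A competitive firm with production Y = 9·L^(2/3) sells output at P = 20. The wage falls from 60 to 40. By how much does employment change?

ΔL = 19

From P·MP_L = w with MP_L = 6·L^(-1/3), the labor demand is L(w) = (120/w)^(3).
At w = 60: L = 8. At w = 40: L = 27.
ΔL = 27 − 8 = 19.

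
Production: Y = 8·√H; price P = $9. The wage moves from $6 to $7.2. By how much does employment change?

ΔH = -11

From P·MP_H = w with MP_H = 4·H^(-1/2), the labor demand is H(w) = (36/w)^(2).
At w = 6: H = 36. At w = 7.2: H = 25.
ΔH = 25 − 36 = -11.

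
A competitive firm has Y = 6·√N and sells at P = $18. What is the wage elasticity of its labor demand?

MP_N = (1/2)·6·N^(-1/2), so P·MP_N = w gives 54·N^(-1/2) = w.
Solving, N(w) = (54/w)^(2). This is a constant-elasticity form: N ∝ w^(−2), so ε = −2.

ε = -2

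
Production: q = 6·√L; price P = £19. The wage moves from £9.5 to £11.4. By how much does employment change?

ΔL = -11

From P·MP_L = w with MP_L = 3·L^(-1/2), the labor demand is L(w) = (57/w)^(2).
At w = 9.5: L = 36. At w = 11.4: L = 25.
ΔL = 25 − 36 = -11.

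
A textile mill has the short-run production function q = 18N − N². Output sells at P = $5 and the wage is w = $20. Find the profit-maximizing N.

N* = 7

The marginal product of N is MP_N = 18 − 2N.
A price-taking firm hires until the value of the marginal product equals the wage: P·MP_N = w, so 5·(18 − 2N) = 20.
Then 18 − 2N = 4, giving N = 7.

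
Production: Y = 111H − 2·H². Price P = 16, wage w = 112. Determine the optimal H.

H* = 26

The marginal product of H is MP_H = 111 − 4H.
A price-taking firm hires until the value of the marginal product equals the wage: P·MP_H = w, so 16·(111 − 4H) = 112.
Then 111 − 4H = 7, giving H = 26.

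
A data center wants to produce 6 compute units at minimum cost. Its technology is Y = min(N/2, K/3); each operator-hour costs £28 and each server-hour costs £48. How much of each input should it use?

With a fixed-proportions technology, the cost-minimizing bundle uses no slack in either input: N/2 = K/3 = Y.
So N = 2·6 = 12 and K = 3·6 = 18.

N* = 12, K* = 18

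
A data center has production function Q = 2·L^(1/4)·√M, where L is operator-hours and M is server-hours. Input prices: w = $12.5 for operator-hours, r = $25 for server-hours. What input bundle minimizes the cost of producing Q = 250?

Cost minimization requires the marginal rate of technical substitution to equal the input-price ratio: MP_L/MP_M = w/r.
Here MP_L/MP_M = (1/4)·(M/L)/(1/2) = 0.5·(M/L). Setting this equal to 12.5/25 = 0.5 gives M = L.
Substituting into Q = 250: 2·L^(1/4)·(L)^(1/2) = 250.
Solving, L = 625 and M = 625.

L* = 625, M* = 625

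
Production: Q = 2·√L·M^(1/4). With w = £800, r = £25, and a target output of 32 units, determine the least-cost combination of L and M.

Cost minimization requires the marginal rate of technical substitution to equal the input-price ratio: MP_L/MP_M = w/r.
Here MP_L/MP_M = (1/2)·(M/L)/(1/4) = 2·(M/L). Setting this equal to 800/25 = 32 gives M = 16L.
Substituting into Q = 32: 2·L^(1/2)·(16L)^(1/4) = 32.
Solving, L = 16 and M = 256.

L* = 16, M* = 256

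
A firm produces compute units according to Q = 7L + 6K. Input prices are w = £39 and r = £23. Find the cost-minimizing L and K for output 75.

The inputs are perfect substitutes, so the firm uses whichever has the lower cost per unit of output.
Cost per unit of output via L is w/7 = 39/7; via K it is r/6 = 23/6. K is cheaper.
Producing Q = 75 with K alone: L = 0, K = 12.5.

L* = 0, K* = 12.5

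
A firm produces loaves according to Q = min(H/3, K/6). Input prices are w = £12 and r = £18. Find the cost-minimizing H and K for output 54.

H* = 162, K* = 324

With a fixed-proportions technology, the cost-minimizing bundle uses no slack in either input: H/3 = K/6 = Q.
So H = 3·54 = 162 and K = 6·54 = 324.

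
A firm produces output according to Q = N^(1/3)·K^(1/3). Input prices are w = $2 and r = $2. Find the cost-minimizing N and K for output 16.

N* = 64, K* = 64

Cost minimization requires the marginal rate of technical substitution to equal the input-price ratio: MP_N/MP_K = w/r.
Here MP_N/MP_K = (1/3)·(K/N)/(1/3) = (K/N). Setting this equal to 2/2 = 1 gives K = N.
Substituting into Q = 16: N^(1/3)·(N)^(1/3) = 16.
Solving, N = 64 and K = 64.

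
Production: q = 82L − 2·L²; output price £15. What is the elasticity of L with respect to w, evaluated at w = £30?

From P·MP_L = w with MP_L = 82 − 4L, labor demand is L(w) = (82 − w/15)/4.
dL/dw = −1/(60) = -1/60.
At w = 30, L = 20, so ε = (dL/dw)·(w/L) = (-1/60)·(30/20) = -0.025.

ε = -0.025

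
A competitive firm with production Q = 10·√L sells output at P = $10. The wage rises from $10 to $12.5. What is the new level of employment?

From P·MP_L = w with MP_L = 5·L^(-1/2), the labor demand is L(w) = (50/w)^(2).
At w = 10: L = 25. At w = 12.5: L = 16.

L* = 16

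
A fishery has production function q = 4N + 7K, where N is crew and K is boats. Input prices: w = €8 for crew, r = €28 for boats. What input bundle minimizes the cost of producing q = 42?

N* = 10.5, K* = 0

The inputs are perfect substitutes, so the firm uses whichever has the lower cost per unit of output.
Cost per unit of output via N is w/4 = 2; via K it is r/7 = 4. N is cheaper.
Producing q = 42 with N alone: N = 10.5, K = 0.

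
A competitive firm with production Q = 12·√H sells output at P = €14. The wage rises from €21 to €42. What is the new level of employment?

From P·MP_H = w with MP_H = 6·H^(-1/2), the labor demand is H(w) = (84/w)^(2).
At w = 21: H = 16. At w = 42: H = 4.

H* = 4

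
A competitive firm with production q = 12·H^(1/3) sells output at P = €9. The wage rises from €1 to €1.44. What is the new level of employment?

From P·MP_H = w with MP_H = 4·H^(-2/3), the labor demand is H(w) = (36/w)^(3/2).
At w = 1: H = 216. At w = 1.44: H = 125.

H* = 125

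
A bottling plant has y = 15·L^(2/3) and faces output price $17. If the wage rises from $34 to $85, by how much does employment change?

From P·MP_L = w with MP_L = 10·L^(-1/3), the labor demand is L(w) = (170/w)^(3).
At w = 34: L = 125. At w = 85: L = 8.
ΔL = 8 − 125 = -117.

ΔL = -117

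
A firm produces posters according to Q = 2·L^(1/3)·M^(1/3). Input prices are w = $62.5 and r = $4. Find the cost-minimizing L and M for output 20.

L* = 8, M* = 125

Cost minimization requires the marginal rate of technical substitution to equal the input-price ratio: MP_L/MP_M = w/r.
Here MP_L/MP_M = (1/3)·(M/L)/(1/3) = (M/L). Setting this equal to 62.5/4 = 15.625 gives M = 15.625L.
Substituting into Q = 20: 2·L^(1/3)·(15.625L)^(1/3) = 20.
Solving, L = 8 and M = 125.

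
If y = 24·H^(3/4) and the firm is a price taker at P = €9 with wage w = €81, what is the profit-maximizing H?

MP_H = (3/4)·24·H^(-1/4) = 18·H^(-1/4).
Profit maximization for a price taker requires P·MP_H = w: 9·18·H^(-1/4) = 81.
So H^(-1/4) = 0.5, which gives H = 16.

H* = 16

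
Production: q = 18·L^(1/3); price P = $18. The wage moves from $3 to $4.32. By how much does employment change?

ΔL = -91

From P·MP_L = w with MP_L = 6·L^(-2/3), the labor demand is L(w) = (108/w)^(3/2).
At w = 3: L = 216. At w = 4.32: L = 125.
ΔL = 125 − 216 = -91.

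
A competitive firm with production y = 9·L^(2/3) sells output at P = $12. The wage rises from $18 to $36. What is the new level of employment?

L* = 8

From P·MP_L = w with MP_L = 6·L^(-1/3), the labor demand is L(w) = (72/w)^(3).
At w = 18: L = 64. At w = 36: L = 8.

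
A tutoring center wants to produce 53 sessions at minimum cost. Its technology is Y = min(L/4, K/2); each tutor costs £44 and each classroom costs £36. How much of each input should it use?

L* = 212, K* = 106

With a fixed-proportions technology, the cost-minimizing bundle uses no slack in either input: L/4 = K/2 = Y.
So L = 4·53 = 212 and K = 2·53 = 106.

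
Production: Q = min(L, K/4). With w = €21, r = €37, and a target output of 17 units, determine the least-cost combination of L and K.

L* = 17, K* = 68

With a fixed-proportions technology, the cost-minimizing bundle uses no slack in either input: L = K/4 = Q.
So L = 17 and K = 4·17 = 68.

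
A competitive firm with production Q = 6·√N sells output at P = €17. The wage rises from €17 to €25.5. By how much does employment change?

From P·MP_N = w with MP_N = 3·N^(-1/2), the labor demand is N(w) = (51/w)^(2).
At w = 17: N = 9. At w = 25.5: N = 4.
ΔN = 4 − 9 = -5.

ΔN = -5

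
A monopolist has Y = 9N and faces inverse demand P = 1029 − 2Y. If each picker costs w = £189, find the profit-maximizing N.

Marginal revenue from the inverse demand is MR = 1029 − 4Y.
The marginal product is MP_N = 9.
A monopolist hires until marginal revenue product equals the wage: MR·MP_N = w.
(1029 − 36N)·9 = 189, so N = 28.

N* = 28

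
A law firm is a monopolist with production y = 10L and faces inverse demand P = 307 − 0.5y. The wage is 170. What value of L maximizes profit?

Marginal revenue from the inverse demand is MR = 307 − y.
The marginal product is MP_L = 10.
A monopolist hires until marginal revenue product equals the wage: MR·MP_L = w.
(307 − 10L)·10 = 170, so L = 29.

L* = 29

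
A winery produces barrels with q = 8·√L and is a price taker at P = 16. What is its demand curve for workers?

L(w) = 4096/w²

MP_L = (1/2)·8·L^(-1/2) = 4·L^(-1/2).
Setting P·MP_L = w: 64·L^(-1/2) = w.
Solving for L: L^(-1/2) = w/64, so L = (64/w)^(2).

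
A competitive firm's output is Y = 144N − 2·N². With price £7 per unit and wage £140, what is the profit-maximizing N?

The marginal product of N is MP_N = 144 − 4N.
A price-taking firm hires until the value of the marginal product equals the wage: P·MP_N = w, so 7·(144 − 4N) = 140.
Then 144 − 4N = 20, giving N = 31.

N* = 31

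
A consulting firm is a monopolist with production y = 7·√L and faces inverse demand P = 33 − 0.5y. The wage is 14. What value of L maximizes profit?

L* = 9

Marginal revenue from the inverse demand is MR = 33 − y.
The marginal product is MP_L = 3.5·L^(-1/2).
A monopolist hires until marginal revenue product equals the wage: MR·MP_L = w.
At L, y = 7·√L. Substituting and solving: (33 − 7·√L)·3.5·L^(-1/2) = 14 gives L = 9.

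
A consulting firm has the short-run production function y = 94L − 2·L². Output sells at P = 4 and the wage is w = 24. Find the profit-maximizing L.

The marginal product of L is MP_L = 94 − 4L.
A price-taking firm hires until the value of the marginal product equals the wage: P·MP_L = w, so 4·(94 − 4L) = 24.
Then 94 − 4L = 6, giving L = 22.

L* = 22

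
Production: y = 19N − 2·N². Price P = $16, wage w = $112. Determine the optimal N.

N* = 3

The marginal product of N is MP_N = 19 − 4N.
A price-taking firm hires until the value of the marginal product equals the wage: P·MP_N = w, so 16·(19 − 4N) = 112.
Then 19 − 4N = 7, giving N = 3.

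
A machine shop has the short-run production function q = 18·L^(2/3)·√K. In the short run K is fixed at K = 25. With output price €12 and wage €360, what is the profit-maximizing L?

With K = 25, MP_L = (2/3)·18·L^(-1/3)·25^(1/2) = 60·L^(-1/3).
Profit maximization for a price taker requires P·MP_L = w: 12·60·L^(-1/3) = 360.
So L^(-1/3) = 0.5, which gives L = 8.

L* = 8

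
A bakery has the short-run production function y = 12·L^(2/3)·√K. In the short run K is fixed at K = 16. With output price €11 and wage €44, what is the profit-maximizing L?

L* = 512

With K = 16, MP_L = (2/3)·12·L^(-1/3)·16^(1/2) = 32·L^(-1/3).
Profit maximization for a price taker requires P·MP_L = w: 11·32·L^(-1/3) = 44.
So L^(-1/3) = 0.125, which gives L = 512.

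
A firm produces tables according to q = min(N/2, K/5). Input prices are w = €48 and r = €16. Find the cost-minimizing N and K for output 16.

N* = 32, K* = 80

With a fixed-proportions technology, the cost-minimizing bundle uses no slack in either input: N/2 = K/5 = q.
So N = 2·16 = 32 and K = 5·16 = 80.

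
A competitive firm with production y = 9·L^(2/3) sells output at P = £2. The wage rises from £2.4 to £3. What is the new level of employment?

L* = 64

From P·MP_L = w with MP_L = 6·L^(-1/3), the labor demand is L(w) = (12/w)^(3).
At w = 2.4: L = 125. At w = 3: L = 64.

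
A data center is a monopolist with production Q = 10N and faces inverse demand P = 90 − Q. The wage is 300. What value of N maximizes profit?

N* = 3

Marginal revenue from the inverse demand is MR = 90 − 2Q.
The marginal product is MP_N = 10.
A monopolist hires until marginal revenue product equals the wage: MR·MP_N = w.
(90 − 20N)·10 = 300, so N = 3.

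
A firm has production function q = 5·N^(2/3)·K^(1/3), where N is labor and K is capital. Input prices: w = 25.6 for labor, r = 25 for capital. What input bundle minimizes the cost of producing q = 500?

N* = 125, K* = 64

Cost minimization requires the marginal rate of technical substitution to equal the input-price ratio: MP_N/MP_K = w/r.
Here MP_N/MP_K = (2/3)·(K/N)/(1/3) = 2·(K/N). Setting this equal to 25.6/25 = 1.024 gives K = 0.512N.
Substituting into q = 500: 5·N^(2/3)·(0.512N)^(1/3) = 500.
Solving, N = 125 and K = 64.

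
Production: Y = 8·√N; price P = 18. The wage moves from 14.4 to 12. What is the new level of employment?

From P·MP_N = w with MP_N = 4·N^(-1/2), the labor demand is N(w) = (72/w)^(2).
At w = 14.4: N = 25. At w = 12: N = 36.

N* = 36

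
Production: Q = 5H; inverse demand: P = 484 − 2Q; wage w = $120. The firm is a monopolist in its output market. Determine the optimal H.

Marginal revenue from the inverse demand is MR = 484 − 4Q.
The marginal product is MP_H = 5.
A monopolist hires until marginal revenue product equals the wage: MR·MP_H = w.
(484 − 20H)·5 = 120, so H = 23.

H* = 23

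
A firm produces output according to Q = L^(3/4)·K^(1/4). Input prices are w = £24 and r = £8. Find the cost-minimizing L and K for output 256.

Cost minimization requires the marginal rate of technical substitution to equal the input-price ratio: MP_L/MP_K = w/r.
Here MP_L/MP_K = (3/4)·(K/L)/(1/4) = 3·(K/L). Setting this equal to 24/8 = 3 gives K = L.
Substituting into Q = 256: L^(3/4)·(L)^(1/4) = 256.
Solving, L = 256 and K = 256.

L* = 256, K* = 256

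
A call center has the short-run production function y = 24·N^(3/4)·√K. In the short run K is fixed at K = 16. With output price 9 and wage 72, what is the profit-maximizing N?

With K = 16, MP_N = (3/4)·24·N^(-1/4)·16^(1/2) = 72·N^(-1/4).
Profit maximization for a price taker requires P·MP_N = w: 9·72·N^(-1/4) = 72.
So N^(-1/4) = 1/9, which gives N = 6561.

N* = 6561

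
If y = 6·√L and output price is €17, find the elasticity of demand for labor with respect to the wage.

MP_L = (1/2)·6·L^(-1/2), so P·MP_L = w gives 51·L^(-1/2) = w.
Solving, L(w) = (51/w)^(2). This is a constant-elasticity form: L ∝ w^(−2), so ε = −2.

ε = -2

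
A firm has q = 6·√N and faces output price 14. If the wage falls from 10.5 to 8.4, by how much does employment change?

ΔN = 9

From P·MP_N = w with MP_N = 3·N^(-1/2), the labor demand is N(w) = (42/w)^(2).
At w = 10.5: N = 16. At w = 8.4: N = 25.
ΔN = 25 − 16 = 9.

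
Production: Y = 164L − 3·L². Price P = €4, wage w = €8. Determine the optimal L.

The marginal product of L is MP_L = 164 − 6L.
A price-taking firm hires until the value of the marginal product equals the wage: P·MP_L = w, so 4·(164 − 6L) = 8.
Then 164 − 6L = 2, giving L = 27.

L* = 27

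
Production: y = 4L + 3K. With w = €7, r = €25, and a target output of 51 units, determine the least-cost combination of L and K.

The inputs are perfect substitutes, so the firm uses whichever has the lower cost per unit of output.
Cost per unit of output via L is w/4 = 1.75; via K it is r/3 = 25/3. L is cheaper.
Producing y = 51 with L alone: L = 12.75, K = 0.

L* = 12.75, K* = 0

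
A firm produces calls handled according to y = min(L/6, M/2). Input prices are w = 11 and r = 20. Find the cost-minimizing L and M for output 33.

L* = 198, M* = 66

With a fixed-proportions technology, the cost-minimizing bundle uses no slack in either input: L/6 = M/2 = y.
So L = 6·33 = 198 and M = 2·33 = 66.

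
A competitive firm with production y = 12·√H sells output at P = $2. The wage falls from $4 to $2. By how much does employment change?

ΔH = 27

From P·MP_H = w with MP_H = 6·H^(-1/2), the labor demand is H(w) = (12/w)^(2).
At w = 4: H = 9. At w = 2: H = 36.
ΔH = 36 − 9 = 27.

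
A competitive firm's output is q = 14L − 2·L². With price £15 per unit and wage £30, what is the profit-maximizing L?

L* = 3

The marginal product of L is MP_L = 14 − 4L.
A price-taking firm hires until the value of the marginal product equals the wage: P·MP_L = w, so 15·(14 − 4L) = 30.
Then 14 − 4L = 2, giving L = 3.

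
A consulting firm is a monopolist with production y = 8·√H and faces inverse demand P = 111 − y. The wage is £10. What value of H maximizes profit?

Marginal revenue from the inverse demand is MR = 111 − 2y.
The marginal product is MP_H = 4·H^(-1/2).
A monopolist hires until marginal revenue product equals the wage: MR·MP_H = w.
At H, y = 8·√H. Substituting and solving: (111 − 16·√H)·4·H^(-1/2) = 10 gives H = 36.

H* = 36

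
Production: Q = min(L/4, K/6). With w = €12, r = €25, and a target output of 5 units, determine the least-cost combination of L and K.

With a fixed-proportions technology, the cost-minimizing bundle uses no slack in either input: L/4 = K/6 = Q.
So L = 4·5 = 20 and K = 6·5 = 30.

L* = 20, K* = 30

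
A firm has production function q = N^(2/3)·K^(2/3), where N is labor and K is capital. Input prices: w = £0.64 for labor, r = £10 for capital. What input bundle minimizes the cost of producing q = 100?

Cost minimization requires the marginal rate of technical substitution to equal the input-price ratio: MP_N/MP_K = w/r.
Here MP_N/MP_K = (2/3)·(K/N)/(2/3) = (K/N). Setting this equal to 0.64/10 = 0.064 gives K = 0.064N.
Substituting into q = 100: N^(2/3)·(0.064N)^(2/3) = 100.
Solving, N = 125 and K = 8.

N* = 125, K* = 8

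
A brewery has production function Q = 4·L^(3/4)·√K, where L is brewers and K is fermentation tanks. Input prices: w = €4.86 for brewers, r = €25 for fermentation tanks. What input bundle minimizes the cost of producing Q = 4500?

Cost minimization requires the marginal rate of technical substitution to equal the input-price ratio: MP_L/MP_K = w/r.
Here MP_L/MP_K = (3/4)·(K/L)/(1/2) = 1.5·(K/L). Setting this equal to 4.86/25 = 0.1944 gives K = 0.1296L.
Substituting into Q = 4500: 4·L^(3/4)·(0.1296L)^(1/2) = 4500.
Solving, L = 625 and K = 81.

L* = 625, K* = 81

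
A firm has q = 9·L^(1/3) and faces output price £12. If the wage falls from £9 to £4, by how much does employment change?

From P·MP_L = w with MP_L = 3·L^(-2/3), the labor demand is L(w) = (36/w)^(3/2).
At w = 9: L = 8. At w = 4: L = 27.
ΔL = 27 − 8 = 19.

ΔL = 19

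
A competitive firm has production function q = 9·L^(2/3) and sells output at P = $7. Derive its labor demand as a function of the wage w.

MP_L = (2/3)·9·L^(-1/3) = 6·L^(-1/3).
Setting P·MP_L = w: 42·L^(-1/3) = w.
Solving for L: L^(-1/3) = w/42, so L = (42/w)^(3).

L(w) = 74088/w³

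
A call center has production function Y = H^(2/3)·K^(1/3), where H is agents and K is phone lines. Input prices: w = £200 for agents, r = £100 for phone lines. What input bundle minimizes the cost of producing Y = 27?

H* = 27, K* = 27

Cost minimization requires the marginal rate of technical substitution to equal the input-price ratio: MP_H/MP_K = w/r.
Here MP_H/MP_K = (2/3)·(K/H)/(1/3) = 2·(K/H). Setting this equal to 200/100 = 2 gives K = H.
Substituting into Y = 27: H^(2/3)·(H)^(1/3) = 27.
Solving, H = 27 and K = 27.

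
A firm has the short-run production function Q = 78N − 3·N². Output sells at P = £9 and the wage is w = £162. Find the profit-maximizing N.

N* = 10

The marginal product of N is MP_N = 78 − 6N.
A price-taking firm hires until the value of the marginal product equals the wage: P·MP_N = w, so 9·(78 − 6N) = 162.
Then 78 − 6N = 18, giving N = 10.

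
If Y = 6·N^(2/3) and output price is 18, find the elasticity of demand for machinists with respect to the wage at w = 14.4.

ε = -3

MP_N = (2/3)·6·N^(-1/3), so P·MP_N = w gives 72·N^(-1/3) = w.
Solving, N(w) = (72/w)^(3). This is a constant-elasticity form: N ∝ w^(−3), so ε = −3.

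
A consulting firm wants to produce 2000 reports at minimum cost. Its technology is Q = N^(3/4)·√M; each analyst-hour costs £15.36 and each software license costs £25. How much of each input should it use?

N* = 625, M* = 256

Cost minimization requires the marginal rate of technical substitution to equal the input-price ratio: MP_N/MP_M = w/r.
Here MP_N/MP_M = (3/4)·(M/N)/(1/2) = 1.5·(M/N). Setting this equal to 15.36/25 = 0.6144 gives M = 0.4096N.
Substituting into Q = 2000: N^(3/4)·(0.4096N)^(1/2) = 2000.
Solving, N = 625 and M = 256.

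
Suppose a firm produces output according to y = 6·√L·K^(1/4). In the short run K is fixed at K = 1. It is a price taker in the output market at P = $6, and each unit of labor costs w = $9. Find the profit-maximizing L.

L* = 4

With K = 1, MP_L = (1/2)·6·L^(-1/2)·1^(1/4) = 3·L^(-1/2).
Profit maximization for a price taker requires P·MP_L = w: 6·3·L^(-1/2) = 9.
So L^(-1/2) = 0.5, which gives L = 4.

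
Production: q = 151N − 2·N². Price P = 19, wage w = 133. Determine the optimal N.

N* = 36

The marginal product of N is MP_N = 151 − 4N.
A price-taking firm hires until the value of the marginal product equals the wage: P·MP_N = w, so 19·(151 − 4N) = 133.
Then 151 − 4N = 7, giving N = 36.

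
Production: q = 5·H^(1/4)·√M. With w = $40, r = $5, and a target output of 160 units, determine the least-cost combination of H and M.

H* = 16, M* = 256

Cost minimization requires the marginal rate of technical substitution to equal the input-price ratio: MP_H/MP_M = w/r.
Here MP_H/MP_M = (1/4)·(M/H)/(1/2) = 0.5·(M/H). Setting this equal to 40/5 = 8 gives M = 16H.
Substituting into q = 160: 5·H^(1/4)·(16H)^(1/2) = 160.
Solving, H = 16 and M = 256.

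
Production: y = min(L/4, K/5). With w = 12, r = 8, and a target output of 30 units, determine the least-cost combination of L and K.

L* = 120, K* = 150

With a fixed-proportions technology, the cost-minimizing bundle uses no slack in either input: L/4 = K/5 = y.
So L = 4·30 = 120 and K = 5·30 = 150.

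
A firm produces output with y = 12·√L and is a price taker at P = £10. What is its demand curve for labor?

L(w) = 3600/w²

MP_L = (1/2)·12·L^(-1/2) = 6·L^(-1/2).
Setting P·MP_L = w: 60·L^(-1/2) = w.
Solving for L: L^(-1/2) = w/60, so L = (60/w)^(2).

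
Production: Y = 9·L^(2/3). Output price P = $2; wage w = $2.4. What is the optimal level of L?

L* = 125

MP_L = (2/3)·9·L^(-1/3) = 6·L^(-1/3).
Profit maximization for a price taker requires P·MP_L = w: 2·6·L^(-1/3) = 2.4.
So L^(-1/3) = 0.2, which gives L = 125.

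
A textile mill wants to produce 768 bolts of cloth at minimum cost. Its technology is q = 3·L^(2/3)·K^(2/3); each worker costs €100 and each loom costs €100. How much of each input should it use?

Cost minimization requires the marginal rate of technical substitution to equal the input-price ratio: MP_L/MP_K = w/r.
Here MP_L/MP_K = (2/3)·(K/L)/(2/3) = (K/L). Setting this equal to 100/100 = 1 gives K = L.
Substituting into q = 768: 3·L^(2/3)·(L)^(2/3) = 768.
Solving, L = 64 and K = 64.

L* = 64, K* = 64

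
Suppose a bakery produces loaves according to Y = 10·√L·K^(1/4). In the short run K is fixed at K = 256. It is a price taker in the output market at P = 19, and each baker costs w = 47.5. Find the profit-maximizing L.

With K = 256, MP_L = (1/2)·10·L^(-1/2)·256^(1/4) = 20·L^(-1/2).
Profit maximization for a price taker requires P·MP_L = w: 19·20·L^(-1/2) = 47.5.
So L^(-1/2) = 0.125, which gives L = 64.

L* = 64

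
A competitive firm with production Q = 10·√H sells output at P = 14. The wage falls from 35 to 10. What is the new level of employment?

From P·MP_H = w with MP_H = 5·H^(-1/2), the labor demand is H(w) = (70/w)^(2).
At w = 35: H = 4. At w = 10: H = 49.

H* = 49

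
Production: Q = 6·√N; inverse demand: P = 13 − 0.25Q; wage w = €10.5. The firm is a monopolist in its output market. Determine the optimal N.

N* = 4

Marginal revenue from the inverse demand is MR = 13 − 0.5Q.
The marginal product is MP_N = 3·N^(-1/2).
A monopolist hires until marginal revenue product equals the wage: MR·MP_N = w.
At N, Q = 6·√N. Substituting and solving: (13 − 3·√N)·3·N^(-1/2) = 10.5 gives N = 4.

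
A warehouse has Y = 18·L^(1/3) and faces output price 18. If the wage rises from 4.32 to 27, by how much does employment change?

From P·MP_L = w with MP_L = 6·L^(-2/3), the labor demand is L(w) = (108/w)^(3/2).
At w = 4.32: L = 125. At w = 27: L = 8.
ΔL = 8 − 125 = -117.

ΔL = -117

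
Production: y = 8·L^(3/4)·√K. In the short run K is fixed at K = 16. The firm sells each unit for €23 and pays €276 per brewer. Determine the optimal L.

L* = 16

With K = 16, MP_L = (3/4)·8·L^(-1/4)·16^(1/2) = 24·L^(-1/4).
Profit maximization for a price taker requires P·MP_L = w: 23·24·L^(-1/4) = 276.
So L^(-1/4) = 0.5, which gives L = 16.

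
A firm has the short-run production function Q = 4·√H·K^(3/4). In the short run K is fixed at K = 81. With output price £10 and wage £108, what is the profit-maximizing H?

With K = 81, MP_H = (1/2)·4·H^(-1/2)·81^(3/4) = 54·H^(-1/2).
Profit maximization for a price taker requires P·MP_H = w: 10·54·H^(-1/2) = 108.
So H^(-1/2) = 0.2, which gives H = 25.

H* = 25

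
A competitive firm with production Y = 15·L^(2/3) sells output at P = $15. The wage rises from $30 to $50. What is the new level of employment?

L* = 27

From P·MP_L = w with MP_L = 10·L^(-1/3), the labor demand is L(w) = (150/w)^(3).
At w = 30: L = 125. At w = 50: L = 27.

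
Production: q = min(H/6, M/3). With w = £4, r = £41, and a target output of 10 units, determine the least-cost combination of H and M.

With a fixed-proportions technology, the cost-minimizing bundle uses no slack in either input: H/6 = M/3 = q.
So H = 6·10 = 60 and M = 3·10 = 30.

H* = 60, M* = 30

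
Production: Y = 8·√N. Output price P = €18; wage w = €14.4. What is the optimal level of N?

MP_N = (1/2)·8·N^(-1/2) = 4·N^(-1/2).
Profit maximization for a price taker requires P·MP_N = w: 18·4·N^(-1/2) = 14.4.
So N^(-1/2) = 0.2, which gives N = 25.

N* = 25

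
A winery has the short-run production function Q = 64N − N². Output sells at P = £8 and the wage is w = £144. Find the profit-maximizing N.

The marginal product of N is MP_N = 64 − 2N.
A price-taking firm hires until the value of the marginal product equals the wage: P·MP_N = w, so 8·(64 − 2N) = 144.
Then 64 − 2N = 18, giving N = 23.

N* = 23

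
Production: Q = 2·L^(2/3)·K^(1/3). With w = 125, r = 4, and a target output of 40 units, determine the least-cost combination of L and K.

Cost minimization requires the marginal rate of technical substitution to equal the input-price ratio: MP_L/MP_K = w/r.
Here MP_L/MP_K = (2/3)·(K/L)/(1/3) = 2·(K/L). Setting this equal to 125/4 = 31.25 gives K = 15.625L.
Substituting into Q = 40: 2·L^(2/3)·(15.625L)^(1/3) = 40.
Solving, L = 8 and K = 125.

L* = 8, K* = 125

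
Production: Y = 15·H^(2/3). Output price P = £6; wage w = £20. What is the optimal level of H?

H* = 27

MP_H = (2/3)·15·H^(-1/3) = 10·H^(-1/3).
Profit maximization for a price taker requires P·MP_H = w: 6·10·H^(-1/3) = 20.
So H^(-1/3) = 1/3, which gives H = 27.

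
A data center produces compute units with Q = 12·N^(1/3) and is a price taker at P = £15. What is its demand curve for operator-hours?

MP_N = (1/3)·12·N^(-2/3) = 4·N^(-2/3).
Setting P·MP_N = w: 60·N^(-2/3) = w.
Solving for N: N^(-2/3) = w/60, so N = (60/w)^(3/2).

N(w) = (60/w)^(3/2)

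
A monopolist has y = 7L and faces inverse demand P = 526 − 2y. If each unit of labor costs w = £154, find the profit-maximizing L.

Marginal revenue from the inverse demand is MR = 526 − 4y.
The marginal product is MP_L = 7.
A monopolist hires until marginal revenue product equals the wage: MR·MP_L = w.
(526 − 28L)·7 = 154, so L = 18.

L* = 18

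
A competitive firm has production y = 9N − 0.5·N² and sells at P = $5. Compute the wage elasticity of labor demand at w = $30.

From P·MP_N = w with MP_N = 9 − N, labor demand is N(w) = 9 − w/5.
dN/dw = −1/(5) = -0.2.
At w = 30, N = 3, so ε = (dN/dw)·(w/N) = (-0.2)·(30/3) = -2.

ε = -2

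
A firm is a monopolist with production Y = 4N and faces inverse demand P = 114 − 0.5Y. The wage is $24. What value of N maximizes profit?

N* = 27

Marginal revenue from the inverse demand is MR = 114 − Y.
The marginal product is MP_N = 4.
A monopolist hires until marginal revenue product equals the wage: MR·MP_N = w.
(114 − 4N)·4 = 24, so N = 27.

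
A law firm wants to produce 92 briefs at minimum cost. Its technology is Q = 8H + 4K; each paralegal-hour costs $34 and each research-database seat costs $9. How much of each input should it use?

H* = 0, K* = 23

The inputs are perfect substitutes, so the firm uses whichever has the lower cost per unit of output.
Cost per unit of output via H is w/8 = 4.25; via K it is r/4 = 2.25. K is cheaper.
Producing Q = 92 with K alone: H = 0, K = 23.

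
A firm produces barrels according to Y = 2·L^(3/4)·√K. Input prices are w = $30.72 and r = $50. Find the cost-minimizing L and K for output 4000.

L* = 625, K* = 256

Cost minimization requires the marginal rate of technical substitution to equal the input-price ratio: MP_L/MP_K = w/r.
Here MP_L/MP_K = (3/4)·(K/L)/(1/2) = 1.5·(K/L). Setting this equal to 30.72/50 = 0.6144 gives K = 0.4096L.
Substituting into Y = 4000: 2·L^(3/4)·(0.4096L)^(1/2) = 4000.
Solving, L = 625 and K = 256.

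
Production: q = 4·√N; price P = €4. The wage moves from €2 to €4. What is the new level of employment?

N* = 4

From P·MP_N = w with MP_N = 2·N^(-1/2), the labor demand is N(w) = (8/w)^(2).
At w = 2: N = 16. At w = 4: N = 4.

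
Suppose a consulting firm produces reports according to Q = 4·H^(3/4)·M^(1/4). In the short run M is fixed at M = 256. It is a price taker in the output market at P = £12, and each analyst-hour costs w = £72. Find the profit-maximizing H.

H* = 16

With M = 256, MP_H = (3/4)·4·H^(-1/4)·256^(1/4) = 12·H^(-1/4).
Profit maximization for a price taker requires P·MP_H = w: 12·12·H^(-1/4) = 72.
So H^(-1/4) = 0.5, which gives H = 16.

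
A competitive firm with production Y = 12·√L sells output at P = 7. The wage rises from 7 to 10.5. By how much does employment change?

ΔL = -20

From P·MP_L = w with MP_L = 6·L^(-1/2), the labor demand is L(w) = (42/w)^(2).
At w = 7: L = 36. At w = 10.5: L = 16.
ΔL = 16 − 36 = -20.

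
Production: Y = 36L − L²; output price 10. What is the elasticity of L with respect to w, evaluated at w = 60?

ε = -0.2

From P·MP_L = w with MP_L = 36 − 2L, labor demand is L(w) = (36 − w/10)/2.
dL/dw = −1/(20) = -0.05.
At w = 60, L = 15, so ε = (dL/dw)·(w/L) = (-0.05)·(60/15) = -0.2.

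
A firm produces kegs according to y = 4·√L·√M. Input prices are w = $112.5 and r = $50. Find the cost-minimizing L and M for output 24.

L* = 4, M* = 9

Cost minimization requires the marginal rate of technical substitution to equal the input-price ratio: MP_L/MP_M = w/r.
Here MP_L/MP_M = (1/2)·(M/L)/(1/2) = (M/L). Setting this equal to 112.5/50 = 2.25 gives M = 2.25L.
Substituting into y = 24: 4·L^(1/2)·(2.25L)^(1/2) = 24.
Solving, L = 4 and M = 9.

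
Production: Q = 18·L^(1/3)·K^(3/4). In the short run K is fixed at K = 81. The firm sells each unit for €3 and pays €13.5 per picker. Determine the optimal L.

L* = 216

With K = 81, MP_L = (1/3)·18·L^(-2/3)·81^(3/4) = 162·L^(-2/3).
Profit maximization for a price taker requires P·MP_L = w: 3·162·L^(-2/3) = 13.5.
So L^(-2/3) = 1/36, which gives L = 216.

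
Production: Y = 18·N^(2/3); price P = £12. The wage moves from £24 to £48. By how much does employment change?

From P·MP_N = w with MP_N = 12·N^(-1/3), the labor demand is N(w) = (144/w)^(3).
At w = 24: N = 216. At w = 48: N = 27.
ΔN = 27 − 216 = -189.

ΔN = -189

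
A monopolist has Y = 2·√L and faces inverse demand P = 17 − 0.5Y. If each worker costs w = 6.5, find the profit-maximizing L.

L* = 4

Marginal revenue from the inverse demand is MR = 17 − Y.
The marginal product is MP_L = L^(-1/2).
A monopolist hires until marginal revenue product equals the wage: MR·MP_L = w.
At L, Y = 2·√L. Substituting and solving: (17 − 2·√L)·L^(-1/2) = 6.5 gives L = 4.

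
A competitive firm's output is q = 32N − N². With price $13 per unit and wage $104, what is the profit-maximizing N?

The marginal product of N is MP_N = 32 − 2N.
A price-taking firm hires until the value of the marginal product equals the wage: P·MP_N = w, so 13·(32 − 2N) = 104.
Then 32 − 2N = 8, giving N = 12.

N* = 12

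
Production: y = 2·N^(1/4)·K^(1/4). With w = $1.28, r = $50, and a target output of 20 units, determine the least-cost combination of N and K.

Cost minimization requires the marginal rate of technical substitution to equal the input-price ratio: MP_N/MP_K = w/r.
Here MP_N/MP_K = (1/4)·(K/N)/(1/4) = (K/N). Setting this equal to 1.28/50 = 0.0256 gives K = 0.0256N.
Substituting into y = 20: 2·N^(1/4)·(0.0256N)^(1/4) = 20.
Solving, N = 625 and K = 16.

N* = 625, K* = 16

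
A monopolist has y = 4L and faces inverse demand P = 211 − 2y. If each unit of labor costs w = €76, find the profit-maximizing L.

Marginal revenue from the inverse demand is MR = 211 − 4y.
The marginal product is MP_L = 4.
A monopolist hires until marginal revenue product equals the wage: MR·MP_L = w.
(211 − 16L)·4 = 76, so L = 12.

L* = 12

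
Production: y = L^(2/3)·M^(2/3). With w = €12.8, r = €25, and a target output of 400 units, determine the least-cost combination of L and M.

L* = 125, M* = 64

Cost minimization requires the marginal rate of technical substitution to equal the input-price ratio: MP_L/MP_M = w/r.
Here MP_L/MP_M = (2/3)·(M/L)/(2/3) = (M/L). Setting this equal to 12.8/25 = 0.512 gives M = 0.512L.
Substituting into y = 400: L^(2/3)·(0.512L)^(2/3) = 400.
Solving, L = 125 and M = 64.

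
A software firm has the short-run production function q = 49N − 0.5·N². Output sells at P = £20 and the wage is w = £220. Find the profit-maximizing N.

The marginal product of N is MP_N = 49 − N.
A price-taking firm hires until the value of the marginal product equals the wage: P·MP_N = w, so 20·(49 − N) = 220.
Then 49 − N = 11, giving N = 38.

N* = 38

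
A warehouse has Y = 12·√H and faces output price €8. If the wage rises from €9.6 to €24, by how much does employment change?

From P·MP_H = w with MP_H = 6·H^(-1/2), the labor demand is H(w) = (48/w)^(2).
At w = 9.6: H = 25. At w = 24: H = 4.
ΔH = 4 − 25 = -21.

ΔH = -21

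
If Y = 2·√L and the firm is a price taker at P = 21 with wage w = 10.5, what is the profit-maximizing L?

MP_L = (1/2)·2·L^(-1/2) = L^(-1/2).
Profit maximization for a price taker requires P·MP_L = w: 21·L^(-1/2) = 10.5.
So L^(-1/2) = 0.5, which gives L = 4.

L* = 4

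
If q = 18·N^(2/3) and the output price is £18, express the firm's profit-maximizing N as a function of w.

N(w) = (216/w)^(3)

MP_N = (2/3)·18·N^(-1/3) = 12·N^(-1/3).
Setting P·MP_N = w: 216·N^(-1/3) = w.
Solving for N: N^(-1/3) = w/216, so N = (216/w)^(3).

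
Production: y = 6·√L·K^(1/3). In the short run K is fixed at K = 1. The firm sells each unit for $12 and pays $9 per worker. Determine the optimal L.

With K = 1, MP_L = (1/2)·6·L^(-1/2)·1^(1/3) = 3·L^(-1/2).
Profit maximization for a price taker requires P·MP_L = w: 12·3·L^(-1/2) = 9.
So L^(-1/2) = 0.25, which gives L = 16.

L* = 16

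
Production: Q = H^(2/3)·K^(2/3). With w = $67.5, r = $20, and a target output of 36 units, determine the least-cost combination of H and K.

Cost minimization requires the marginal rate of technical substitution to equal the input-price ratio: MP_H/MP_K = w/r.
Here MP_H/MP_K = (2/3)·(K/H)/(2/3) = (K/H). Setting this equal to 67.5/20 = 3.375 gives K = 3.375H.
Substituting into Q = 36: H^(2/3)·(3.375H)^(2/3) = 36.
Solving, H = 8 and K = 27.

H* = 8, K* = 27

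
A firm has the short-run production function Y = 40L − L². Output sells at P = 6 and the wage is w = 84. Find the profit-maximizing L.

The marginal product of L is MP_L = 40 − 2L.
A price-taking firm hires until the value of the marginal product equals the wage: P·MP_L = w, so 6·(40 − 2L) = 84.
Then 40 − 2L = 14, giving L = 13.

L* = 13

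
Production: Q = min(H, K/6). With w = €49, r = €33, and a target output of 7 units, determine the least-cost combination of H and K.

H* = 7, K* = 42

With a fixed-proportions technology, the cost-minimizing bundle uses no slack in either input: H = K/6 = Q.
So H = 7 and K = 6·7 = 42.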